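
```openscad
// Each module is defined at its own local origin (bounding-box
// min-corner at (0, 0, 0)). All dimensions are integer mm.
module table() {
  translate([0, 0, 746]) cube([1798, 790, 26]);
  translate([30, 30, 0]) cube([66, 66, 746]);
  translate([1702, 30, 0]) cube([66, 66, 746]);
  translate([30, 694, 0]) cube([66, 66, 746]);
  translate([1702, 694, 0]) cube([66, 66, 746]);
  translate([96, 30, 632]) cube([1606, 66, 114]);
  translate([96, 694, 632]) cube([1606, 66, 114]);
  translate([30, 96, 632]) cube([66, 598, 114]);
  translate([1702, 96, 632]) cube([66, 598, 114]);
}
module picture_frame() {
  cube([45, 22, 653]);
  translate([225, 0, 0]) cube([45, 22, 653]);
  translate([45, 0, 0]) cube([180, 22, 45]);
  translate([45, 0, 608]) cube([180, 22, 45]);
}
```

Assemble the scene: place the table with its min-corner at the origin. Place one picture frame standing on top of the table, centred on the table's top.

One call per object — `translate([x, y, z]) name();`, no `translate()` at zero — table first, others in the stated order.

table();
translate([764, 384, 772]) picture_frame();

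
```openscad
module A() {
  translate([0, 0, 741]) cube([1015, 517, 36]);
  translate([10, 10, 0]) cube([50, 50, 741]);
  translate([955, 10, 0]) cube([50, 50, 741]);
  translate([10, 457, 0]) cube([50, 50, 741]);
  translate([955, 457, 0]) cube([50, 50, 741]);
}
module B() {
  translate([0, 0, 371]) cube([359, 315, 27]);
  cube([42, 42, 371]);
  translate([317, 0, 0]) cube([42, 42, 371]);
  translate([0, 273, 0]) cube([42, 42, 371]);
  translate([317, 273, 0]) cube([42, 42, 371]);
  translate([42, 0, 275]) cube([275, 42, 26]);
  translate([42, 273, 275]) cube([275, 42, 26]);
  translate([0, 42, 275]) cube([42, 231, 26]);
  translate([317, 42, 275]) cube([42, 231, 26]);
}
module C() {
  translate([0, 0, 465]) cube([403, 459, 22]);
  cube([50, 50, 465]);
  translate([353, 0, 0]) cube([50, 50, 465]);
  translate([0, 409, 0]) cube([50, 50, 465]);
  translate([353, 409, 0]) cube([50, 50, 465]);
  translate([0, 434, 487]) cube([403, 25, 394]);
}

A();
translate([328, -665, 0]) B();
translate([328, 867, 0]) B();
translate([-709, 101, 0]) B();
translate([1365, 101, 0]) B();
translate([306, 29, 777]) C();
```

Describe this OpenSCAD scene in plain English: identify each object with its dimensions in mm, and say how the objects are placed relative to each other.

A is a rectangular dining table. The top is 1015×517×36 mm with its upper surface at z = 777 mm. It stands on four 50×50 mm square legs, each inset 10 mm from the nearest pair of top edges, running from the floor to the underside of the top.

B is a four-legged stool. The seat is 359×315 mm, 27 mm thick, top at z = 398 mm. It stands on four square legs, each 42×42 mm in cross-section, from z = 0 to the seat underside, each flush with a corner of the seat. Four stretchers, 42 mm wide and 26 mm tall, connect adjacent legs with their undersides at z = 275 mm, each running between the inner faces of the legs it joins and aligned with the legs' outer faces on the other axis.

C is a chair: 403×459 mm seat, 22 mm thick, top at z = 487 mm, on four 50 mm square corner legs flush with the seat edges. A 25 mm thick backrest slab spans the full seat width, extending 394 mm above the seat top, its back face flush with the seat's +y edge.

Four stools sit around the table at the −y, +y, −x, +x sides. The chair is on top of the table, centred.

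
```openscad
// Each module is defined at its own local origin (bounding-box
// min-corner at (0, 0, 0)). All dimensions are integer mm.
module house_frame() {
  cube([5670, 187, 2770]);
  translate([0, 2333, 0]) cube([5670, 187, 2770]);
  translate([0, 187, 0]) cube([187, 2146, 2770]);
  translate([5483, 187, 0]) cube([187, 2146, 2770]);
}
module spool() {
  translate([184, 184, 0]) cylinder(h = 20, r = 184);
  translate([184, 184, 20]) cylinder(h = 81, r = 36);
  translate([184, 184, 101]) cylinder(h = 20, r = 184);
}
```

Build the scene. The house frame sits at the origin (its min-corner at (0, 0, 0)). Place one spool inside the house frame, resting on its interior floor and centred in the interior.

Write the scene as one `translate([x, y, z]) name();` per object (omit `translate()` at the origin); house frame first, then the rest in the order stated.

house_frame();
translate([2651, 1076, 0]) spool();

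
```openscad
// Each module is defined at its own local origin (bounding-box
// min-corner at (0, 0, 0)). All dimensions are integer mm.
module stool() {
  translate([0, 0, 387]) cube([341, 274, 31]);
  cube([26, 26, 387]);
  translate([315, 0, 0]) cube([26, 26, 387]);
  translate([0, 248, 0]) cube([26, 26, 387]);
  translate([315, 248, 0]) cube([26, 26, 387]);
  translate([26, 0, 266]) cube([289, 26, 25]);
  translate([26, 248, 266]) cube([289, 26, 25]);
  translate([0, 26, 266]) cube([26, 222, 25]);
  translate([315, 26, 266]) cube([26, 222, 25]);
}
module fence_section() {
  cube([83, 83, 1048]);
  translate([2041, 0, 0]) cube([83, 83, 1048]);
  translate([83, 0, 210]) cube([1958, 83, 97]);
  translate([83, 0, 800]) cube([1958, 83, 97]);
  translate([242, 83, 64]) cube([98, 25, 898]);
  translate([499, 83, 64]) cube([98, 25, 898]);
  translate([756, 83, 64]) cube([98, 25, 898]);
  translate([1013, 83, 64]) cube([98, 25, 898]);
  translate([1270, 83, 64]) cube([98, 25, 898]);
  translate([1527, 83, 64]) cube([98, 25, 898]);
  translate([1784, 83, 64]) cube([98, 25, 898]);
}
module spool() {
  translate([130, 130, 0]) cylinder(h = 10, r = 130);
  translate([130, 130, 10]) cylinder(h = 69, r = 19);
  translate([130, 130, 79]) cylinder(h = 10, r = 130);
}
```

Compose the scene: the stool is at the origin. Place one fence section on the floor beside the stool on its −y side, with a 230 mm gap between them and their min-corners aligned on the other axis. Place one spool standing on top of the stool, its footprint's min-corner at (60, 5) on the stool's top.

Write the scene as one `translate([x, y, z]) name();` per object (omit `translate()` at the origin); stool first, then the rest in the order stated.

stool();
translate([0, -338, 0]) fence_section();
translate([60, 5, 418]) spool();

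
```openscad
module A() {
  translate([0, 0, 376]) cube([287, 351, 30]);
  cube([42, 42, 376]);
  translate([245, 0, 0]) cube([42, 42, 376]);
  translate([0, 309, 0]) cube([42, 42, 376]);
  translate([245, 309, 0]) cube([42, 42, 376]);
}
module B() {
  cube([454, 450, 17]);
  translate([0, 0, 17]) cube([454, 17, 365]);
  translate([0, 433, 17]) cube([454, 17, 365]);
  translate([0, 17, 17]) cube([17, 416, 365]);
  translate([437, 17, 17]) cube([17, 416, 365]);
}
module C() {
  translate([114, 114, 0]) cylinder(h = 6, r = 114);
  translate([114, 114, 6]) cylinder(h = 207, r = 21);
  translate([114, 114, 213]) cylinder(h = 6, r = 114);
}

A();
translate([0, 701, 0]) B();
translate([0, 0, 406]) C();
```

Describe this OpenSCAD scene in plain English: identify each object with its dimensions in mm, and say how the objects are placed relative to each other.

A is a four-legged stool. The seat is 287×351 mm, 30 mm thick, top at z = 406 mm. It stands on four square legs, each 42×42 mm in cross-section, from z = 0 to the seat underside, each flush with a corner of the seat.

B is an open-topped rectangular box: outside dimensions 454×450×382 mm, with a uniform wall and base thickness of 17 mm. The base is a full 454×450 slab on the floor; four walls sit on top of the base. The front and back walls (the −y and +y sides) span the full width; the two side walls fit between them.

C is a spool: two coaxial disc flanges of radius 114 mm and thickness 6 mm, joined by a core cylinder of radius 21 mm and height 207 mm. The lower flange rests on z = 0 and the three cylinders share a vertical axis.

The open box is on the floor beside the stool on its +y side. The spool is on top of the stool.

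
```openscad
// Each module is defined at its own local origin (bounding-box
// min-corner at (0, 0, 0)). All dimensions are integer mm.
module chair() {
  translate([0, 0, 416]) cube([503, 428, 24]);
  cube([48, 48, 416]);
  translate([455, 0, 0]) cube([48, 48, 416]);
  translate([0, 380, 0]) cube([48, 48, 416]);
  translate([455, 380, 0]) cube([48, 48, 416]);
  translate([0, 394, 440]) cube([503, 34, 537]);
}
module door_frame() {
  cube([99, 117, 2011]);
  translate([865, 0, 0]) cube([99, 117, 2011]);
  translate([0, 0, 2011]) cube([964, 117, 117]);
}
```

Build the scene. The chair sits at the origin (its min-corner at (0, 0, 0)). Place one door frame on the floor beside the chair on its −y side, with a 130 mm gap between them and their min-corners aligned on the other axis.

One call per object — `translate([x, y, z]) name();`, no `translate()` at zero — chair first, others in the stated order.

chair();
translate([0, -247, 0]) door_frame();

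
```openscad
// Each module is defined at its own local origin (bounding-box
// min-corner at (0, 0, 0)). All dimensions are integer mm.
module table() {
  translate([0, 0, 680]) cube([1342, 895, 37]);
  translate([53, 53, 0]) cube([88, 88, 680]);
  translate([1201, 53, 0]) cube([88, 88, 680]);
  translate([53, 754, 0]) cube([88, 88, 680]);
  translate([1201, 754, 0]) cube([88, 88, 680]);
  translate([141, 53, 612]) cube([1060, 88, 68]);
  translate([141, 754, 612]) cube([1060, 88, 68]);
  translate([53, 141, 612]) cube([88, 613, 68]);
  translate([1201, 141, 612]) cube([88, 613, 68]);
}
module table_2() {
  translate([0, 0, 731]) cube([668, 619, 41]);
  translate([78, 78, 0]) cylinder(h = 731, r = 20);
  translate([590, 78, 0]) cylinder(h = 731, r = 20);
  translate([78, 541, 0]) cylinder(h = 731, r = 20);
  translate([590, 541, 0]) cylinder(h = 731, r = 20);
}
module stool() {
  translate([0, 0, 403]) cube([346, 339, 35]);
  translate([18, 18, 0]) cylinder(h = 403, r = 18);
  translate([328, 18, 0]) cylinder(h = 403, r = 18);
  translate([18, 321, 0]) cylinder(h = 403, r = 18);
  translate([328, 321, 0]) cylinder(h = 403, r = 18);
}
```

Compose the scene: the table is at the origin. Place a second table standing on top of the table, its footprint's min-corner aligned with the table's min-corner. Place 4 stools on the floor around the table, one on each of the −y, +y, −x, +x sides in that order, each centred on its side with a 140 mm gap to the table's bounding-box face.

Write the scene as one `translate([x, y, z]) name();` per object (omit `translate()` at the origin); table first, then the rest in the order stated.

table();
translate([0, 0, 717]) table_2();
translate([498, -479, 0]) stool();
translate([498, 1035, 0]) stool();
translate([-486, 278, 0]) stool();
translate([1482, 278, 0]) stool();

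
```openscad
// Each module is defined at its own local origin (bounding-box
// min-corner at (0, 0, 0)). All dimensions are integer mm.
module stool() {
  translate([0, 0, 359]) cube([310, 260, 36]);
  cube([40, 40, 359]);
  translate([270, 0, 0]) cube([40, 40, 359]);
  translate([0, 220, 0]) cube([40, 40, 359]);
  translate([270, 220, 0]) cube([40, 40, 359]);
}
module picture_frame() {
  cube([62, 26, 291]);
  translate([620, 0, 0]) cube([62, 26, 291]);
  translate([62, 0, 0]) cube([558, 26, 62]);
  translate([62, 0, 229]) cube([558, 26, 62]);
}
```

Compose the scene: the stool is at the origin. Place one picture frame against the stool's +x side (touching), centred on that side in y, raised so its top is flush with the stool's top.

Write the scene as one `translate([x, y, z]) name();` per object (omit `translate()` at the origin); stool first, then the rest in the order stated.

stool();
translate([310, 117, 104]) picture_frame();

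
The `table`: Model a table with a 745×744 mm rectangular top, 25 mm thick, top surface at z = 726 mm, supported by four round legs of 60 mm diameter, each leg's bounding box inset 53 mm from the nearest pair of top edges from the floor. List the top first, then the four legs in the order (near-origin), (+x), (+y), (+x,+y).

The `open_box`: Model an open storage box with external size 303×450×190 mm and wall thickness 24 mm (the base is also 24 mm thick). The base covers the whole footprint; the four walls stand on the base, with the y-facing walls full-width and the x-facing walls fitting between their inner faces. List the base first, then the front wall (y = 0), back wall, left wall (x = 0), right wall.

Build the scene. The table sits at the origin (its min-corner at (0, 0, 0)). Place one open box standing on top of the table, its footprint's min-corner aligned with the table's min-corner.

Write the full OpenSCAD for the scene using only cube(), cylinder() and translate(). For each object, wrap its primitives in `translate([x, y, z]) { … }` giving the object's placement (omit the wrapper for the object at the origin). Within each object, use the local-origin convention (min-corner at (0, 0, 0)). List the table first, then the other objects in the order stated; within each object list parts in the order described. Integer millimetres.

translate([0, 0, 701]) cube([745, 744, 25]);
translate([83, 83, 0]) cylinder(h = 701, r = 30);
translate([662, 83, 0]) cylinder(h = 701, r = 30);
translate([83, 661, 0]) cylinder(h = 701, r = 30);
translate([662, 661, 0]) cylinder(h = 701, r = 30);
translate([0, 0, 726]) {
  cube([303, 450, 24]);
  translate([0, 0, 24]) cube([303, 24, 166]);
  translate([0, 426, 24]) cube([303, 24, 166]);
  translate([0, 24, 24]) cube([24, 402, 166]);
  translate([279, 24, 24]) cube([24, 402, 166]);
}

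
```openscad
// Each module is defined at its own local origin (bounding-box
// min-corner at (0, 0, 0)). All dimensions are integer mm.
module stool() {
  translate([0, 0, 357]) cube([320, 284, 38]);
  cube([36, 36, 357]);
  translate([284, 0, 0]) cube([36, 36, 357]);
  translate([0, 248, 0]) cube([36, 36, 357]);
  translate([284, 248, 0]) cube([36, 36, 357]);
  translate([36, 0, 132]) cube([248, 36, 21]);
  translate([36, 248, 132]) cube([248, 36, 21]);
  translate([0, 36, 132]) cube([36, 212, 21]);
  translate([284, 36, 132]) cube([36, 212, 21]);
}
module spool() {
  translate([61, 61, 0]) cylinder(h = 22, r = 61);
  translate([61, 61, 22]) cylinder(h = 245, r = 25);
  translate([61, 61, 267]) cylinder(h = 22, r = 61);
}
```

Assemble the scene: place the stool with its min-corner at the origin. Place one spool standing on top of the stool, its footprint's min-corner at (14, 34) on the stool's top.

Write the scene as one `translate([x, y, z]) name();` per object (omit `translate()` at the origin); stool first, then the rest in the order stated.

stool();
translate([14, 34, 395]) spool();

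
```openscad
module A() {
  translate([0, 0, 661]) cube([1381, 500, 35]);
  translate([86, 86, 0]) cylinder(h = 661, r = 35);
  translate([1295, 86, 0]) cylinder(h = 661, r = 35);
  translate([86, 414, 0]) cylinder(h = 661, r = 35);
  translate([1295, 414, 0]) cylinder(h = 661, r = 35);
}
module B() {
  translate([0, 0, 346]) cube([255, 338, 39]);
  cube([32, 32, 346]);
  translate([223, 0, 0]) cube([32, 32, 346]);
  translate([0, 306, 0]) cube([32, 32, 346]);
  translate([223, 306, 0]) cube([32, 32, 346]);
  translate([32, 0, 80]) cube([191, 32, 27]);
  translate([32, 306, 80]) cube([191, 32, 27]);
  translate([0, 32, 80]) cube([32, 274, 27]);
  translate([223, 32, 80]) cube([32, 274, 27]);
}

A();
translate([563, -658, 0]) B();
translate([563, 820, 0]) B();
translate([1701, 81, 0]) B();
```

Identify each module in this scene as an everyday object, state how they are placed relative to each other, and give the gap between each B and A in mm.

Each stool's nearest face is 320 mm from the table's bounding box.

A is a table. B is a stool. Three stools sit around the table at the −y, +y, +x sides. The gap between each stool and the table is 320 mm.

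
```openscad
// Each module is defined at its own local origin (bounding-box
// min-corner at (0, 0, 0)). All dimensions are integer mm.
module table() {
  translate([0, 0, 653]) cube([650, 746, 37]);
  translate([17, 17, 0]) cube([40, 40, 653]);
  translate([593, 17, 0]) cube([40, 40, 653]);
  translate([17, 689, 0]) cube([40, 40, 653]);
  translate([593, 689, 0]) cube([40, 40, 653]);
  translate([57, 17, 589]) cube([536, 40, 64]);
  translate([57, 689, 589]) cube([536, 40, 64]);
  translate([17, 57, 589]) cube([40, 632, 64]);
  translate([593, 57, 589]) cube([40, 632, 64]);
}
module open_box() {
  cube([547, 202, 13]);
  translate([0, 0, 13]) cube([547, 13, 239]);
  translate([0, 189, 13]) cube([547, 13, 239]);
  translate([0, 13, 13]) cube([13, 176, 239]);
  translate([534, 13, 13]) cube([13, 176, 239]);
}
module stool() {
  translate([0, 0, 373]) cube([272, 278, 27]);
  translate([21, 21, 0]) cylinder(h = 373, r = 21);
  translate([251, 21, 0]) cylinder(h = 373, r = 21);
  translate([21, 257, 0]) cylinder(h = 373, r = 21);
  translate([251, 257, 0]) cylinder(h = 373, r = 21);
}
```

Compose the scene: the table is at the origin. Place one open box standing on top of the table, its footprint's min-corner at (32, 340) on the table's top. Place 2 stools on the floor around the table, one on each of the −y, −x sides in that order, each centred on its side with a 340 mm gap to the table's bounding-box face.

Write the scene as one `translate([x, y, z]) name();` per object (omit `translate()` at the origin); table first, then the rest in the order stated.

table();
translate([32, 340, 690]) open_box();
translate([189, -618, 0]) stool();
translate([-612, 234, 0]) stool();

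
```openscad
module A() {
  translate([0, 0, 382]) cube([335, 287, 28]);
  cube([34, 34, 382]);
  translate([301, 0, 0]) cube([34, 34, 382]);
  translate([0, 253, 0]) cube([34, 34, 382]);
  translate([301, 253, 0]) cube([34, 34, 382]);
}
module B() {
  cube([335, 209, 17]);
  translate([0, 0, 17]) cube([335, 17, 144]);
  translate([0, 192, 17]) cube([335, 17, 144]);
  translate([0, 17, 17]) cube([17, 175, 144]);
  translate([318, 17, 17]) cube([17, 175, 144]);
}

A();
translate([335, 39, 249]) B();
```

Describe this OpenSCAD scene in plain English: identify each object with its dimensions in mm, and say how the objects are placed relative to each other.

A is a four-legged stool. The seat is a 335×287×28 mm slab whose top surface is at z = 410 mm; four square legs, each 34×34 mm in cross-section, run from the floor (z = 0) to the underside of the seat, each flush with a corner of the seat.

B is an open-topped rectangular box: outside dimensions 335×209×161 mm, with a uniform wall and base thickness of 17 mm. The base is a full 335×209 slab on the floor; four walls sit on top of the base. The front and back walls (the −y and +y sides) span the full width; the two side walls fit between them.

The open box is beside the stool with their tops flush at z = 410.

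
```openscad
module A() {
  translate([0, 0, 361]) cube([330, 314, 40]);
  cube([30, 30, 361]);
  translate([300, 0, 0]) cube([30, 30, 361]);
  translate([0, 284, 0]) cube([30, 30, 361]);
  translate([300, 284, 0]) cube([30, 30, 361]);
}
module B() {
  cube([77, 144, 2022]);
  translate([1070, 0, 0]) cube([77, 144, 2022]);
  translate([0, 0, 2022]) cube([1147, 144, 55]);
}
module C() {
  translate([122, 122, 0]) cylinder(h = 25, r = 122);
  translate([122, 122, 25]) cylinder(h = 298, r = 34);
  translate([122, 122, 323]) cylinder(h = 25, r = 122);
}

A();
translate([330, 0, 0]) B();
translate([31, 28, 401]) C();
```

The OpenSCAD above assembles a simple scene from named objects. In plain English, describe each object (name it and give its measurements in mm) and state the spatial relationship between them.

A is a four-legged stool. The seat is 330×314 mm, 40 mm thick, top at z = 401 mm. It stands on four square legs, each 30×30 mm in cross-section, from z = 0 to the seat underside, each flush with a corner of the seat.

B is a door frame. The clear opening is 993 mm wide and 2022 mm high. Two 77 mm wide jambs, 144 mm deep, stand either side of the opening from the floor to the top of the opening. A 55 mm thick head sits across the top of both jambs, spanning the full outside width of the frame.

C is a spool: two coaxial disc flanges of radius 122 mm and thickness 25 mm, joined by a core cylinder of radius 34 mm and height 298 mm. The lower flange rests on z = 0 and the three cylinders share a vertical axis.

The door frame is against the stool's +x side, with their −y faces flush. The spool is on top of the stool.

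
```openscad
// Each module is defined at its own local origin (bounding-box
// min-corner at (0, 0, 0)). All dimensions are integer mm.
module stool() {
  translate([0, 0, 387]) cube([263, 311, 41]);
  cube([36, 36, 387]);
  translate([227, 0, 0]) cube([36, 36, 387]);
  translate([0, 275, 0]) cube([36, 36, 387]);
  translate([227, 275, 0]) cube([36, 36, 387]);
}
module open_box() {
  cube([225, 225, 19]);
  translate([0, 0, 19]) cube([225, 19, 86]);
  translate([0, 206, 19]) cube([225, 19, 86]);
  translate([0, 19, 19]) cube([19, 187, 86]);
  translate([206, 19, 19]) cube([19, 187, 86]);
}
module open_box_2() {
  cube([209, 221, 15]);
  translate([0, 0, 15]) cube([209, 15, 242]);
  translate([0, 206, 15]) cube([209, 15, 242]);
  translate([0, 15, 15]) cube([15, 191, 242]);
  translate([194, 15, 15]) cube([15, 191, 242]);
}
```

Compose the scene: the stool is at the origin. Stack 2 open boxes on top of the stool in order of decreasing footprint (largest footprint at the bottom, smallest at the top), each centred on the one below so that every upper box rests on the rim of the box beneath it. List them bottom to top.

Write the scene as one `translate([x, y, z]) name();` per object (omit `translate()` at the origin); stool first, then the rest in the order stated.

stool();
translate([19, 43, 428]) open_box();
translate([27, 45, 533]) open_box_2();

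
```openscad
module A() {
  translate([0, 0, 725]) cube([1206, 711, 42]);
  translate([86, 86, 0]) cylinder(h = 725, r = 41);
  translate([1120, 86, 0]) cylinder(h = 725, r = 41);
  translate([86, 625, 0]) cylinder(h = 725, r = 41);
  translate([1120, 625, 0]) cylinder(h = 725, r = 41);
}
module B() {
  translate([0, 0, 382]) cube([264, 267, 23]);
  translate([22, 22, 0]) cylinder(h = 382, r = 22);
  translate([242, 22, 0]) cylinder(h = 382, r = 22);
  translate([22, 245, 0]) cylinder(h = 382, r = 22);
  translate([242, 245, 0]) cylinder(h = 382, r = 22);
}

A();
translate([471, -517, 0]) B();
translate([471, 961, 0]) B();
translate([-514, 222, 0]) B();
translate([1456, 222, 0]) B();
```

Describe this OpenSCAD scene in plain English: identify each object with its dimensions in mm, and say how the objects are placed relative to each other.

A is a rectangular dining table. The top is 1206×711×42 mm with its upper surface at z = 767 mm. It stands on four round legs of 82 mm diameter, each leg's bounding box inset 45 mm from the nearest pair of top edges, running from the floor to the underside of the top.

B is a four-legged stool. The seat is a 264×267×23 mm slab whose top surface is at z = 405 mm; four round legs, each 44 mm in diameter, run from the floor (z = 0) to the underside of the seat, each leg's axis is inset half a diameter from the nearest pair of seat edges (so the leg's bounding box is flush with the corner).

Four stools sit around the table at the −y, +y, −x, +x sides.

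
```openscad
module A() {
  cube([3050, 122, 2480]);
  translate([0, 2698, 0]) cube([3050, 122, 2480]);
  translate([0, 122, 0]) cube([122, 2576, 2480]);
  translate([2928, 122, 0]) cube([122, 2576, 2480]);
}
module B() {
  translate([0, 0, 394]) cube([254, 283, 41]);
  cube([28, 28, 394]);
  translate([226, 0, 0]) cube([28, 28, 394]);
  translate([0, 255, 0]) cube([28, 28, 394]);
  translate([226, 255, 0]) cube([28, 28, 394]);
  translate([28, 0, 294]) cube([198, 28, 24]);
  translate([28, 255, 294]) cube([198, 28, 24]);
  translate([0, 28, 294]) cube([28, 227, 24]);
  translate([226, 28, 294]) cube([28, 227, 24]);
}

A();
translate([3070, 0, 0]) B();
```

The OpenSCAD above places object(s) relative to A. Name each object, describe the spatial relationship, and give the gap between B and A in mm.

A is a house frame. B is a stool. The stool is on the floor beside the house frame on its +x side. The gap between the stool and the house frame is 20 mm.

The stool's nearest face is 20 mm from the house frame's +x face.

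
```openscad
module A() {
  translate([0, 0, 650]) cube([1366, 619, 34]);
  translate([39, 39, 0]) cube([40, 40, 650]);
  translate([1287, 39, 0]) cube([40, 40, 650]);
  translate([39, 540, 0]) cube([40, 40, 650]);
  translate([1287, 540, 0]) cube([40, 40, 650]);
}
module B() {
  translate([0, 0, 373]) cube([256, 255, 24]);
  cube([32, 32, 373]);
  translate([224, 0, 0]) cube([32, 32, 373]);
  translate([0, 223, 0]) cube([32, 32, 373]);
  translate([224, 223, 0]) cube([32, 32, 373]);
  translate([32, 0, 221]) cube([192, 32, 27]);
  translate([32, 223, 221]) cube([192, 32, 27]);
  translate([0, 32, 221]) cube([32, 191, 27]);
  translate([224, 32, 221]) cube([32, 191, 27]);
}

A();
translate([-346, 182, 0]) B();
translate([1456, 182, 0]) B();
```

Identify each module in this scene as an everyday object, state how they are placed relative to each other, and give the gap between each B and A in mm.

Each stool's nearest face is 90 mm from the table's bounding box.

A is a table. B is a stool. Two stools sit around the table at the −x, +x sides. The gap between each stool and the table is 90 mm.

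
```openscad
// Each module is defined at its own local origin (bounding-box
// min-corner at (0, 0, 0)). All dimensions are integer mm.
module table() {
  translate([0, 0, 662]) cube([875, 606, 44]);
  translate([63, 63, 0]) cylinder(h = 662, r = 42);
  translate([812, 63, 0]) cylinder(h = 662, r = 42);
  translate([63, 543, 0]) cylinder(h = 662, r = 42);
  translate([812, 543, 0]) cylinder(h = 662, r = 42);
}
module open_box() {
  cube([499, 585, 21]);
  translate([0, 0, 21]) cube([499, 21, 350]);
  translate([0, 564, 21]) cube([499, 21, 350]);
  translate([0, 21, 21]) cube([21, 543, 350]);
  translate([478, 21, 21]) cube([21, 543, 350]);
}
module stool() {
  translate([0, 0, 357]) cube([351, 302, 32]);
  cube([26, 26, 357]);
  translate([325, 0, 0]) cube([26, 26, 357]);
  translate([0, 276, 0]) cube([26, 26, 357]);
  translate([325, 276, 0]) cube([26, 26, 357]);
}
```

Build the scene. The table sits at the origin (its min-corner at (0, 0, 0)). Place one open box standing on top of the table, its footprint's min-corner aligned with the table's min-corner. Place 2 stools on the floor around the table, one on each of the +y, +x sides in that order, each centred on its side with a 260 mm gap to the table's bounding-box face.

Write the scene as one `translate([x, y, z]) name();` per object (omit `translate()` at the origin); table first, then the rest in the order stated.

table();
translate([0, 0, 706]) open_box();
translate([262, 866, 0]) stool();
translate([1135, 152, 0]) stool();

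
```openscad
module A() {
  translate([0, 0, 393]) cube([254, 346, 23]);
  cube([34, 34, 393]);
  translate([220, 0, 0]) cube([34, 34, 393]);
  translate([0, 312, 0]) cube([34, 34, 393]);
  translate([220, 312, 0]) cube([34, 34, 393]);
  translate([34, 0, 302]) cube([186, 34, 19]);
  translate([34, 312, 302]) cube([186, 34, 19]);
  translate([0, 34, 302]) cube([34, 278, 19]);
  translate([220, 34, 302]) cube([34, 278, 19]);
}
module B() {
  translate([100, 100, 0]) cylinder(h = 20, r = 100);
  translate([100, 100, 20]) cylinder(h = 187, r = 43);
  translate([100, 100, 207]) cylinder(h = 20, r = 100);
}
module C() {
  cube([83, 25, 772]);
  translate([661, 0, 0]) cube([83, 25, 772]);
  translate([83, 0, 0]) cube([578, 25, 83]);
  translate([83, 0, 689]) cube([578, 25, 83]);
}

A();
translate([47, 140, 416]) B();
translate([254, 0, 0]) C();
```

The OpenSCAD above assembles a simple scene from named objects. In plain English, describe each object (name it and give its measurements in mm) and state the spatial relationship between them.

A is a four-legged stool. The seat is 254×346 mm, 23 mm thick, top at z = 416 mm. It stands on four square legs, each 34×34 mm in cross-section, from z = 0 to the seat underside, each flush with a corner of the seat. Four stretchers, 34 mm wide and 19 mm tall, connect adjacent legs with their undersides at z = 302 mm, each running between the inner faces of the legs it joins and aligned with the legs' outer faces on the other axis.

B is a spool: two coaxial disc flanges of radius 100 mm and thickness 20 mm, joined by a core cylinder of radius 43 mm and height 187 mm. The lower flange rests on z = 0 and the three cylinders share a vertical axis.

C is a rectangular picture frame lying in the x–z plane (depth along y). The opening is 578 mm wide (x) by 606 mm tall (z), surrounded by a border 83 mm wide on all four sides. The frame is 25 mm deep and is made of two full-height vertical stiles with two horizontal rails fitted between them.

The spool is on top of the stool. The picture frame is against the stool's +x side, with their −y faces flush.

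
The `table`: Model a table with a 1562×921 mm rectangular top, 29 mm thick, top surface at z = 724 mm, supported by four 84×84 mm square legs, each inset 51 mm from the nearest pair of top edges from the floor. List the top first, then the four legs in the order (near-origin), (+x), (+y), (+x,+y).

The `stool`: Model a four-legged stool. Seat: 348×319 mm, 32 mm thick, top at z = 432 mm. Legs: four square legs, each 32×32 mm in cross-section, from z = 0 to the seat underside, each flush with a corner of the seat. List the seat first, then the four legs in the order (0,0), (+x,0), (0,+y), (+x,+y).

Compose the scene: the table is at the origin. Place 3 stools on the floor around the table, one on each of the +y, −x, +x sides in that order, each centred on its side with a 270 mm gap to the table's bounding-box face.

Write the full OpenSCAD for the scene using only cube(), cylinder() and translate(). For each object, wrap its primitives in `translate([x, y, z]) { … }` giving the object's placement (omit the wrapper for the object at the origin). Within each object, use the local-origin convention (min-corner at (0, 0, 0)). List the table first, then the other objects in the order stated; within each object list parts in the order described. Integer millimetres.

translate([0, 0, 695]) cube([1562, 921, 29]);
translate([51, 51, 0]) cube([84, 84, 695]);
translate([1427, 51, 0]) cube([84, 84, 695]);
translate([51, 786, 0]) cube([84, 84, 695]);
translate([1427, 786, 0]) cube([84, 84, 695]);
translate([607, 1191, 0]) {
  translate([0, 0, 400]) cube([348, 319, 32]);
  cube([32, 32, 400]);
  translate([316, 0, 0]) cube([32, 32, 400]);
  translate([0, 287, 0]) cube([32, 32, 400]);
  translate([316, 287, 0]) cube([32, 32, 400]);
}
translate([-618, 301, 0]) {
  translate([0, 0, 400]) cube([348, 319, 32]);
  cube([32, 32, 400]);
  translate([316, 0, 0]) cube([32, 32, 400]);
  translate([0, 287, 0]) cube([32, 32, 400]);
  translate([316, 287, 0]) cube([32, 32, 400]);
}
translate([1832, 301, 0]) {
  translate([0, 0, 400]) cube([348, 319, 32]);
  cube([32, 32, 400]);
  translate([316, 0, 0]) cube([32, 32, 400]);
  translate([0, 287, 0]) cube([32, 32, 400]);
  translate([316, 287, 0]) cube([32, 32, 400]);
}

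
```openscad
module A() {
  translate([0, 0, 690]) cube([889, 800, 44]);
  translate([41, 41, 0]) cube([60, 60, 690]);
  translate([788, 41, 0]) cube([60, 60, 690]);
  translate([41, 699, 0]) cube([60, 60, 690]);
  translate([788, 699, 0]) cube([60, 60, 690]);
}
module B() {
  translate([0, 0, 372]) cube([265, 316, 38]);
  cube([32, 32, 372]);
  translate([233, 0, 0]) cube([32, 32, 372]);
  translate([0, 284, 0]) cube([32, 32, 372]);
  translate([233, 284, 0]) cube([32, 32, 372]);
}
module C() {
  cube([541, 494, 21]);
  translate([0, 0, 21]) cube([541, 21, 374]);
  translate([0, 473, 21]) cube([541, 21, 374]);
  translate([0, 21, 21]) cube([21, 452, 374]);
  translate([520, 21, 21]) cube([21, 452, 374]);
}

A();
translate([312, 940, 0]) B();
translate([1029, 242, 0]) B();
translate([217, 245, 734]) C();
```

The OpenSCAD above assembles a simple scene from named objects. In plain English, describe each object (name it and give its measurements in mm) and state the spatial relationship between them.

A is a table with a 889×800 mm rectangular top, 44 mm thick, top surface at z = 734 mm, supported by four 60×60 mm square legs, each inset 41 mm from the nearest pair of top edges, running from the floor.

B is a four-legged stool. The seat is a 265×316×38 mm slab whose top surface is at z = 410 mm; four square legs, each 32×32 mm in cross-section, run from the floor (z = 0) to the underside of the seat, each flush with a corner of the seat.

C is an open-topped rectangular box: outside dimensions 541×494×395 mm, with a uniform wall and base thickness of 21 mm. The base is a full 541×494 slab on the floor; four walls sit on top of the base. The front and back walls (the −y and +y sides) span the full width; the two side walls fit between them.

Two stools sit around the table at the +y, +x sides. The open box is on top of the table.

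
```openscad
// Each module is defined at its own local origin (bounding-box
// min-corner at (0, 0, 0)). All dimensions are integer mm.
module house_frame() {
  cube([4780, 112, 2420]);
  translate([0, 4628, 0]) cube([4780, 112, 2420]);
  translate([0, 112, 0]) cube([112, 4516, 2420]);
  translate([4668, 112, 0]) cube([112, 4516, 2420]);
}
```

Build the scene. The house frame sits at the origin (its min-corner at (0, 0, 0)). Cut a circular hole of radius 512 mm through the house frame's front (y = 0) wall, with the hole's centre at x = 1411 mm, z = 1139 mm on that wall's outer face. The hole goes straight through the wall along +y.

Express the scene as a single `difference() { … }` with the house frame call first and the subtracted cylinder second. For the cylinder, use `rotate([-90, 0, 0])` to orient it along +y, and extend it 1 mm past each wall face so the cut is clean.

difference() {
  house_frame();
  translate([1411, -1, 1139]) rotate([-90, 0, 0]) cylinder(h = 114, r = 512);
}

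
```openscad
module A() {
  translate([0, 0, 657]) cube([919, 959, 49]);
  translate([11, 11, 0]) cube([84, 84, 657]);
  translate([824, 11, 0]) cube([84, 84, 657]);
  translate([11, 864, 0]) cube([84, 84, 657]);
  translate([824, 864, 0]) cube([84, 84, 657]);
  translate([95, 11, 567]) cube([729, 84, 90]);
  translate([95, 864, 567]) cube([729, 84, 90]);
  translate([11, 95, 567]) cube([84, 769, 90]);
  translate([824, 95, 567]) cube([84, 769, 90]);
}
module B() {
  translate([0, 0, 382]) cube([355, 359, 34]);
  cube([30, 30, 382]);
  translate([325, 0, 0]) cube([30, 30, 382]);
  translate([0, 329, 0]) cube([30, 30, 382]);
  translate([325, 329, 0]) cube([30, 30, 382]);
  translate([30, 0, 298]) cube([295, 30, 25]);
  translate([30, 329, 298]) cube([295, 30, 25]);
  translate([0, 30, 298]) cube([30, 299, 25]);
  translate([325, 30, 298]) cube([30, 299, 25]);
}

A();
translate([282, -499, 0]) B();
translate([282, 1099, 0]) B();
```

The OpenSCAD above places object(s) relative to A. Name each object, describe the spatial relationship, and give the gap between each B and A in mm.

A is a table. B is a stool. Two stools sit around the table at the −y, +y sides. The gap between each stool and the table is 140 mm.

Each stool's nearest face is 140 mm from the table's bounding box.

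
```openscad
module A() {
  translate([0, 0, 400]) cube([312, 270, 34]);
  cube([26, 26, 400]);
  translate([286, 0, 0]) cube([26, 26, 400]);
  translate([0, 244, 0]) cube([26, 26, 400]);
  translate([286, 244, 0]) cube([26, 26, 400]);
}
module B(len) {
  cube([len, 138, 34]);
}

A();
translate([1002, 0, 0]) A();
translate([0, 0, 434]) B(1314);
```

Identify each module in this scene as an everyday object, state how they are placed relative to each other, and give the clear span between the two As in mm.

A is a stool. B is a beam. A beam spans the tops of two stools. The clear span between the two stools is 690 mm.

Second stool starts at x = 1002; first ends at x = 312; clear span = 1002 − 312 = 690 mm.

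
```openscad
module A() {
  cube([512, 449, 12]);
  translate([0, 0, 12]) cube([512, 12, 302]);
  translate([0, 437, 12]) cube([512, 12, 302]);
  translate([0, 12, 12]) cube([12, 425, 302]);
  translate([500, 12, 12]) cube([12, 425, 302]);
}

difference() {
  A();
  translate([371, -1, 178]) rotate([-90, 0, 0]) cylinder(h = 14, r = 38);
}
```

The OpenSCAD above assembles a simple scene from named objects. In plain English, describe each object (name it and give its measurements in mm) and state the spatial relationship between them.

A is an open storage box with external size 512×449×314 mm and wall thickness 12 mm (the base is also 12 mm thick). The base covers the whole footprint; the four walls stand on the base, with the y-facing walls full-width and the x-facing walls fitting between their inner faces.

The open box has a circular hole of radius 38 mm through its front wall, centred at (x = 371, z = 178).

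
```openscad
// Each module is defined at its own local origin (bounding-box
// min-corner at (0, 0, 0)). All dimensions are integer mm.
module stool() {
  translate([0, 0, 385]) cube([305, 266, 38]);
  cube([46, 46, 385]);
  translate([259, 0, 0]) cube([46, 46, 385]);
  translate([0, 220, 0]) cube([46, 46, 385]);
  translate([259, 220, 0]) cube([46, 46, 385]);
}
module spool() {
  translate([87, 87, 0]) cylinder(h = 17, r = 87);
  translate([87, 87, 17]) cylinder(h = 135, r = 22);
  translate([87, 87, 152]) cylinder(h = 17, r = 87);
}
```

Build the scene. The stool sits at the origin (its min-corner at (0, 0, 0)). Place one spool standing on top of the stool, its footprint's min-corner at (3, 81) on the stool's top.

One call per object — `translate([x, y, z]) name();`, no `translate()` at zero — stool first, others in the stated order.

stool();
translate([3, 81, 423]) spool();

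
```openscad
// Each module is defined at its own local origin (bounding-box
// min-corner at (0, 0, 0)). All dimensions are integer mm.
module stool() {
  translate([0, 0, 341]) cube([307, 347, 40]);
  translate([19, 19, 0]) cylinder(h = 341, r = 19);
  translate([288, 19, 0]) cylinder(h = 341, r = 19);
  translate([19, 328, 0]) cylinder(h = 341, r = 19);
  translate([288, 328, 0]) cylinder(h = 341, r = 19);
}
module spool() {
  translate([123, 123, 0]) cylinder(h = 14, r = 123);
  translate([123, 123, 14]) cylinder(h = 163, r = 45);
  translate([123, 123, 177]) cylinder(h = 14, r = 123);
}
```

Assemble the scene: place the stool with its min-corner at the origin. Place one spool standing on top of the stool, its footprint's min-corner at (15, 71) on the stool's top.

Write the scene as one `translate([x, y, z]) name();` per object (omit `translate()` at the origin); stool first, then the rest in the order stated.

stool();
translate([15, 71, 381]) spool();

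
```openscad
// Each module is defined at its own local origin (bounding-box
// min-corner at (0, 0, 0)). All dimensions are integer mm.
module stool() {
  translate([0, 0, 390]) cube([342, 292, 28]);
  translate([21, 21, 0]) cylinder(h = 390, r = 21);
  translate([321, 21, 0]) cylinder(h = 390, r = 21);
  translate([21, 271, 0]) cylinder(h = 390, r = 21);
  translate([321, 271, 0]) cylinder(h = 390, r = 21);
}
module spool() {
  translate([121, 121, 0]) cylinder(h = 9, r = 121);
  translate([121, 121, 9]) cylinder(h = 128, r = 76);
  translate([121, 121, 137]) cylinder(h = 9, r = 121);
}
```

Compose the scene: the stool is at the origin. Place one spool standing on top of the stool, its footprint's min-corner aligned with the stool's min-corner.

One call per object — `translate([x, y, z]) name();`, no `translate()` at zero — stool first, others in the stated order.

stool();
translate([0, 0, 418]) spool();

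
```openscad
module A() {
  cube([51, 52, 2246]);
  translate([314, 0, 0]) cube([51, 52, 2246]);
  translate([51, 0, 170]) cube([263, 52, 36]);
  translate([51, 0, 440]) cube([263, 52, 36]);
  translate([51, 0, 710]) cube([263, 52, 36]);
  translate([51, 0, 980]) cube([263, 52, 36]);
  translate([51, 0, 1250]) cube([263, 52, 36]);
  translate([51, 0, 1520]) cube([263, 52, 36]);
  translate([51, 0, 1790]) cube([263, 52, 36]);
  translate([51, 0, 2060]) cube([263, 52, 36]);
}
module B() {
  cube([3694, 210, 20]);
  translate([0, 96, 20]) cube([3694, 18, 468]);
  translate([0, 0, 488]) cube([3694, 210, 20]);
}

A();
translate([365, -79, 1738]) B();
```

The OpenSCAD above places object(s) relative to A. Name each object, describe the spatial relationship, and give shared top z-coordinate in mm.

A is a ladder. B is an I-beam. The I-beam is beside the ladder with their tops flush at z = 2246. The shared top z-coordinate is 2246 mm.

Both tops at z = 2246 mm.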